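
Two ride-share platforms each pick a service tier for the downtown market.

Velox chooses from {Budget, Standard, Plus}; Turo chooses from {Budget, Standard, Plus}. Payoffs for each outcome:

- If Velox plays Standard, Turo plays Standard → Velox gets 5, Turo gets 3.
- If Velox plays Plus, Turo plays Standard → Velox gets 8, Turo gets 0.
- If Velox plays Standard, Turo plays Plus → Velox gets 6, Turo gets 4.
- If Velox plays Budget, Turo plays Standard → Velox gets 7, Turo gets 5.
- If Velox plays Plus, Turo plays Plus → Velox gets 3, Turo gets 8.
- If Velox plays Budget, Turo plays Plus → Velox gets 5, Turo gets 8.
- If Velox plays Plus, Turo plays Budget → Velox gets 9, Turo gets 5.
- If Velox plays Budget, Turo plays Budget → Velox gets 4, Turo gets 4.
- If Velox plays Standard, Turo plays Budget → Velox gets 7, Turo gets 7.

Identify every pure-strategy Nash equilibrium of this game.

(Budget, Budget): Velox can switch to Standard (4 → 7). Not NE.
(Budget, Standard): Velox can switch to Plus (7 → 8). Not NE.
(Budget, Plus): Velox can switch to Standard (5 → 6). Not NE.
(Standard, Budget): Velox can switch to Plus (7 → 9). Not NE.
(Standard, Standard): Velox can switch to Budget (5 → 7). Not NE.
(Standard, Plus): Turo can switch to Budget (4 → 7). Not NE.
(Plus, Budget): Turo can switch to Plus (5 → 8). Not NE.
(Plus, Standard): Turo can switch to Budget (0 → 5). Not NE.
(Plus, Plus): Velox can switch to Budget (3 → 5). Not NE.

No pure-strategy Nash equilibrium.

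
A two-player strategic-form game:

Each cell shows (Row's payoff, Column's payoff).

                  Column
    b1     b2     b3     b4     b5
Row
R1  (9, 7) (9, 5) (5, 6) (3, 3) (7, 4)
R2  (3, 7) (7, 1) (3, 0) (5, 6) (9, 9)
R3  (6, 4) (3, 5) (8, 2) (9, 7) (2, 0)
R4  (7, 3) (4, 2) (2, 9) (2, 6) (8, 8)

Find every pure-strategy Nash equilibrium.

Check each profile: it is a Nash equilibrium iff no player can strictly gain by switching unilaterally.
(R1, b1): Row gets 9, best alternative 7; Column gets 7, best alternative 6. No profitable deviation — NE.
(R1, b2): Column can switch to b1 (5 → 7). Not NE.
(R1, b3): Row can switch to R3 (5 → 8). Not NE.
(R1, b4): Row can switch to R2 (3 → 5). Not NE.
(R1, b5): Row can switch to R2 (7 → 9). Not NE.
(R2, b1): Row can switch to R1 (3 → 9). Not NE.
(R2, b2): Row can switch to R1 (7 → 9). Not NE.
(R2, b3): Row can switch to R1 (3 → 5). Not NE.
(R2, b4): Row can switch to R3 (5 → 9). Not NE.
(R2, b5): Row gets 9, best alternative 8; Column gets 9, best alternative 7. No profitable deviation — NE.
(R3, b4): Row gets 9, best alternative 5; Column gets 7, best alternative 5. No profitable deviation — NE.
(The remaining 9 profiles each have a profitable deviation by the same check.)

(R1, b1) and (R2, b5) and (R3, b4)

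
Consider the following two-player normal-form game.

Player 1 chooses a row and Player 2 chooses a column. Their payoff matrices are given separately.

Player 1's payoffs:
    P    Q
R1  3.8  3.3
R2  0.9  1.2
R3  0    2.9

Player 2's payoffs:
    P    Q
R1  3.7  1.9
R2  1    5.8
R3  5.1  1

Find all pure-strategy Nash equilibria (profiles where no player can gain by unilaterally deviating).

Player 1 against P: payoffs 3.8, 0.9, 0 → best response R1.
Player 1 against Q: payoffs 3.3, 1.2, 2.9 → best response R1.
Player 2 against R1: payoffs 3.7, 1.9 → best response P.
Player 2 against R2: payoffs 1, 5.8 → best response Q.
Player 2 against R3: payoffs 5.1, 1 → best response P.
Mutual best responses: (R1, P).

(R1, P)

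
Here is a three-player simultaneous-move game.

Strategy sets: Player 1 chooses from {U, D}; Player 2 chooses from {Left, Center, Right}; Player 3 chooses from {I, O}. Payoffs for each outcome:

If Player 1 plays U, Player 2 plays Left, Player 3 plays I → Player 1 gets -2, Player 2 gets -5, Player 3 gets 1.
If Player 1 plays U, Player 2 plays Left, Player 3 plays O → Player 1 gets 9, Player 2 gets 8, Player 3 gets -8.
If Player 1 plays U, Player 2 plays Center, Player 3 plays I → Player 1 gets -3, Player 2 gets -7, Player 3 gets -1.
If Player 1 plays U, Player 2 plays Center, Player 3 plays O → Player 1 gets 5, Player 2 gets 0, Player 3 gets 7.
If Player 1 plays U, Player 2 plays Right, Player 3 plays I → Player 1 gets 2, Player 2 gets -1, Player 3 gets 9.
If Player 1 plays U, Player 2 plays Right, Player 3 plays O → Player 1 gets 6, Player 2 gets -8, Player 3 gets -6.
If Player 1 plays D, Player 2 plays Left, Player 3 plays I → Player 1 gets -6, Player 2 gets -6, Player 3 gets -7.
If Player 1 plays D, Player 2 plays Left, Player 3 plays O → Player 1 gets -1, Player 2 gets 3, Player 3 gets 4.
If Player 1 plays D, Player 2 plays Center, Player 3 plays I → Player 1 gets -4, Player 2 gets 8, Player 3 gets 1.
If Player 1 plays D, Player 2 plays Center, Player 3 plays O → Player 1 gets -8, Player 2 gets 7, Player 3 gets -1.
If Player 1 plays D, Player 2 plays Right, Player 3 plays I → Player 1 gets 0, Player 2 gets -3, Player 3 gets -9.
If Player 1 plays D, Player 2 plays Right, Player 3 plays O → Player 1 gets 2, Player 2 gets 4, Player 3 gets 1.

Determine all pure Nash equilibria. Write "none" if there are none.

Player 1 against (Left, I): payoffs -2, -6 → best response U.
Player 1 against (Left, O): payoffs 9, -1 → best response U.
Player 1 against (Center, I): payoffs -3, -4 → best response U.
Player 1 against (Center, O): payoffs 5, -8 → best response U.
Player 1 against (Right, I): payoffs 2, 0 → best response U.
Player 1 against (Right, O): payoffs 6, 2 → best response U.
Player 2 against (U, I): payoffs -5, -7, -1 → best response Right.
Player 2 against (U, O): payoffs 8, 0, -8 → best response Left.
Player 2 against (D, I): payoffs -6, 8, -3 → best response Center.
Player 2 against (D, O): payoffs 3, 7, 4 → best response Center.
Player 3 against (U, Left): payoffs 1, -8 → best response I.
Player 3 against (U, Center): payoffs -1, 7 → best response O.
Player 3 against (U, Right): payoffs 9, -6 → best response I.
Player 3 against (D, Left): payoffs -7, 4 → best response O.
Player 3 against (D, Center): payoffs 1, -1 → best response I.
Player 3 against (D, Right): payoffs -9, 1 → best response O.
Mutual best responses: (U, Right, I).

The unique pure-strategy Nash equilibrium is (U, Right, I).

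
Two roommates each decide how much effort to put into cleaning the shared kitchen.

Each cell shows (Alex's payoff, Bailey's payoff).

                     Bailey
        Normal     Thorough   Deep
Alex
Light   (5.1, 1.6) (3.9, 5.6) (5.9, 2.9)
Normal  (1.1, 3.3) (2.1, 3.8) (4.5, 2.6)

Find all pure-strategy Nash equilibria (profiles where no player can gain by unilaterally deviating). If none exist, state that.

For each strategy profile, look for a profitable unilateral deviation.
(Light, Normal): Bailey can switch to Thorough (1.6 → 5.6). Not NE.
(Light, Thorough): Alex gets 3.9, best alternative 2.1; Bailey gets 5.6, best alternative 2.9. No profitable deviation — NE.
(Light, Deep): Bailey can switch to Thorough (2.9 → 5.6). Not NE.
(Normal, Normal): Alex can switch to Light (1.1 → 5.1). Not NE.
(Normal, Thorough): Alex can switch to Light (2.1 → 3.9). Not NE.
(Normal, Deep): Alex can switch to Light (4.5 → 5.9). Not NE.

(Light, Thorough)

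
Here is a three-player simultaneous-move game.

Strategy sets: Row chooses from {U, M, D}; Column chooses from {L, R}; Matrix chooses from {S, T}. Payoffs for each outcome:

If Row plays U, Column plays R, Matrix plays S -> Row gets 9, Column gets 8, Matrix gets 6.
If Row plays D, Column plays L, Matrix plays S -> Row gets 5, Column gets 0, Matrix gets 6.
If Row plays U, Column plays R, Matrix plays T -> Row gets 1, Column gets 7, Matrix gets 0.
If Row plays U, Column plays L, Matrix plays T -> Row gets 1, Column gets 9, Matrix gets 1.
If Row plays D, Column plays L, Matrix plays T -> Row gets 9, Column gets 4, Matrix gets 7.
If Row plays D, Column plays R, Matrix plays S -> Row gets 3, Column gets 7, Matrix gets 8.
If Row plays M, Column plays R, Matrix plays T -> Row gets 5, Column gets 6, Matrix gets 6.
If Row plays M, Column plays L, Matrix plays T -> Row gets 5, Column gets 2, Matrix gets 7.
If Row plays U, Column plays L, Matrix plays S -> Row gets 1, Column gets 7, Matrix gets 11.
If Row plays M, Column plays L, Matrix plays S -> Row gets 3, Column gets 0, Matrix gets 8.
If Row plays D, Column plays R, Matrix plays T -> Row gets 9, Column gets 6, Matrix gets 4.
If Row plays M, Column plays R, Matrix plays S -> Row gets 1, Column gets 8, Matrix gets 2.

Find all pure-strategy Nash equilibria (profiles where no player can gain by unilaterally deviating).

Pure NE: (U, R, S)

(U, L, S): Row can switch to M (1 → 3). Not NE.
(U, L, T): Row can switch to M (1 → 5). Not NE.
(U, R, S): Row gets 9, best alternative 3; Column gets 8, best alternative 7; Matrix gets 6, best alternative 0. No profitable deviation — NE.
(U, R, T): Row can switch to M (1 → 5). Not NE.
(M, L, S): Row can switch to D (3 → 5). Not NE.
(M, L, T): Row can switch to D (5 → 9). Not NE.
(M, R, S): Row can switch to U (1 → 9). Not NE.
(The remaining 5 profiles each have a profitable deviation by the same check.)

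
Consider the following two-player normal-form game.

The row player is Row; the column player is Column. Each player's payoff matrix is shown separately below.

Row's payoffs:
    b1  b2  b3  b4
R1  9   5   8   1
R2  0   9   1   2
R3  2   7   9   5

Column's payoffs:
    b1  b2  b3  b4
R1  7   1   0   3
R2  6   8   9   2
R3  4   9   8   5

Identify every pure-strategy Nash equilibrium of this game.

(R1, b1): Row gets 9, best alternative 2; Column gets 7, best alternative 3. No profitable deviation — NE.
(R1, b2): Row can switch to R2 (5 → 9). Not NE.
(R1, b3): Row can switch to R3 (8 → 9). Not NE.
(R1, b4): Row can switch to R2 (1 → 2). Not NE.
(R2, b1): Row can switch to R1 (0 → 9). Not NE.
(R2, b2): Column can switch to b3 (8 → 9). Not NE.
(R2, b3): Row can switch to R1 (1 → 8). Not NE.
(R2, b4): Row can switch to R3 (2 → 5). Not NE.
(R3, b1): Row can switch to R1 (2 → 9). Not NE.
(R3, b2): Row can switch to R2 (7 → 9). Not NE.
(R3, b3): Column can switch to b2 (8 → 9). Not NE.
(The remaining 1 profile has a profitable deviation by the same check.)

Pure NE: (R1, b1)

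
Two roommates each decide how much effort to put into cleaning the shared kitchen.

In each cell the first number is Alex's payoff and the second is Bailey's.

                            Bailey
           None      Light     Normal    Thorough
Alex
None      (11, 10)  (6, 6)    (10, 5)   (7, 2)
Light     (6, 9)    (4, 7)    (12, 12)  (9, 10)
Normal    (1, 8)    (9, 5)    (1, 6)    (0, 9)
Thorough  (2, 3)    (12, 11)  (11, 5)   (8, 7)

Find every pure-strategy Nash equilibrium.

Pure-strategy Nash equilibria: (None, None), (Light, Normal), (Thorough, Light)

For each strategy profile, look for a profitable unilateral deviation.
(None, None): Alex gets 11, best alternative 6; Bailey gets 10, best alternative 6. No profitable deviation — NE.
(None, Light): Alex can switch to Normal (6 → 9). Not NE.
(None, Normal): Alex can switch to Light (10 → 12). Not NE.
(None, Thorough): Alex can switch to Light (7 → 9). Not NE.
(Light, None): Alex can switch to None (6 → 11). Not NE.
(Light, Light): Alex can switch to None (4 → 6). Not NE.
(Light, Normal): Alex gets 12, best alternative 11; Bailey gets 12, best alternative 10. No profitable deviation — NE.
(Light, Thorough): Bailey can switch to Normal (10 → 12). Not NE.
(Normal, None): Alex can switch to None (1 → 11). Not NE.
(Normal, Light): Alex can switch to Thorough (9 → 12). Not NE.
(Thorough, Light): Alex gets 12, best alternative 9; Bailey gets 11, best alternative 7. No profitable deviation — NE.
(The remaining 5 profiles each have a profitable deviation by the same check.)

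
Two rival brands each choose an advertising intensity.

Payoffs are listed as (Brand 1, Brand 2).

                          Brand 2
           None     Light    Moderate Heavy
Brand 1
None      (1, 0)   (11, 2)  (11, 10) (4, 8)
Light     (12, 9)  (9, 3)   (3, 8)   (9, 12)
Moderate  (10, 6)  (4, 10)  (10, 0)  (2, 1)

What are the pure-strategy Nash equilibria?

Pure-strategy Nash equilibria: (None, Moderate); (Light, Heavy)

(None, None): Brand 1 can switch to Light (1 → 12). Not NE.
(None, Light): Brand 2 can switch to Moderate (2 → 10). Not NE.
(None, Moderate): Brand 1 gets 11, best alternative 10; Brand 2 gets 10, best alternative 8. No profitable deviation — NE.
(None, Heavy): Brand 1 can switch to Light (4 → 9). Not NE.
(Light, None): Brand 2 can switch to Heavy (9 → 12). Not NE.
(Light, Light): Brand 1 can switch to None (9 → 11). Not NE.
(Light, Moderate): Brand 1 can switch to None (3 → 11). Not NE.
(Light, Heavy): Brand 1 gets 9, best alternative 4; Brand 2 gets 12, best alternative 9. No profitable deviation — NE.
(The remaining 4 profiles each have a profitable deviation by the same check.)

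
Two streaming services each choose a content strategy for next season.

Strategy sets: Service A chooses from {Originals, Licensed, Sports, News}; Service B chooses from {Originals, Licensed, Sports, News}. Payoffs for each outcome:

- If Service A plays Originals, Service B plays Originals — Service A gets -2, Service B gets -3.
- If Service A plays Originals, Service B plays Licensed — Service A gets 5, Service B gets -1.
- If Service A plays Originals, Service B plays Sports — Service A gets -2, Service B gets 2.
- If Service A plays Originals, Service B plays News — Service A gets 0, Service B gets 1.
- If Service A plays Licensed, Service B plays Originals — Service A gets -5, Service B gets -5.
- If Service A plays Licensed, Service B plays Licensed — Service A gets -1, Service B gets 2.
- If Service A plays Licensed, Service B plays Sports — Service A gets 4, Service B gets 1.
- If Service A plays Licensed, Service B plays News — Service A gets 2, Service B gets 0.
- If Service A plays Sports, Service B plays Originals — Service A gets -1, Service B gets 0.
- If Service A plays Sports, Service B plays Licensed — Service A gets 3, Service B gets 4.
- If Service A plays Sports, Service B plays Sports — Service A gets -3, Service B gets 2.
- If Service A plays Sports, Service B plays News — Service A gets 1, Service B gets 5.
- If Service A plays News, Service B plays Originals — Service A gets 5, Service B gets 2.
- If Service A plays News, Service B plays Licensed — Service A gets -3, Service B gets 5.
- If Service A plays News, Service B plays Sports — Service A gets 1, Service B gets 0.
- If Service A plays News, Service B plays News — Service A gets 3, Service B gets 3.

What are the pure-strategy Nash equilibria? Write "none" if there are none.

No pure-strategy Nash equilibrium.

Check each profile: it is a Nash equilibrium iff no player can strictly gain by switching unilaterally.
(Originals, Originals): Service A can switch to Sports (-2 → -1). Not NE.
(Originals, Licensed): Service B can switch to Sports (-1 → 2). Not NE.
(Originals, Sports): Service A can switch to Licensed (-2 → 4). Not NE.
(Originals, News): Service A can switch to Licensed (0 → 2). Not NE.
(Licensed, Originals): Service A can switch to Originals (-5 → -2). Not NE.
(Licensed, Licensed): Service A can switch to Originals (-1 → 5). Not NE.
(Licensed, Sports): Service B can switch to Licensed (1 → 2). Not NE.
(Licensed, News): Service A can switch to News (2 → 3). Not NE.
(The remaining 8 profiles each have a profitable deviation by the same check.)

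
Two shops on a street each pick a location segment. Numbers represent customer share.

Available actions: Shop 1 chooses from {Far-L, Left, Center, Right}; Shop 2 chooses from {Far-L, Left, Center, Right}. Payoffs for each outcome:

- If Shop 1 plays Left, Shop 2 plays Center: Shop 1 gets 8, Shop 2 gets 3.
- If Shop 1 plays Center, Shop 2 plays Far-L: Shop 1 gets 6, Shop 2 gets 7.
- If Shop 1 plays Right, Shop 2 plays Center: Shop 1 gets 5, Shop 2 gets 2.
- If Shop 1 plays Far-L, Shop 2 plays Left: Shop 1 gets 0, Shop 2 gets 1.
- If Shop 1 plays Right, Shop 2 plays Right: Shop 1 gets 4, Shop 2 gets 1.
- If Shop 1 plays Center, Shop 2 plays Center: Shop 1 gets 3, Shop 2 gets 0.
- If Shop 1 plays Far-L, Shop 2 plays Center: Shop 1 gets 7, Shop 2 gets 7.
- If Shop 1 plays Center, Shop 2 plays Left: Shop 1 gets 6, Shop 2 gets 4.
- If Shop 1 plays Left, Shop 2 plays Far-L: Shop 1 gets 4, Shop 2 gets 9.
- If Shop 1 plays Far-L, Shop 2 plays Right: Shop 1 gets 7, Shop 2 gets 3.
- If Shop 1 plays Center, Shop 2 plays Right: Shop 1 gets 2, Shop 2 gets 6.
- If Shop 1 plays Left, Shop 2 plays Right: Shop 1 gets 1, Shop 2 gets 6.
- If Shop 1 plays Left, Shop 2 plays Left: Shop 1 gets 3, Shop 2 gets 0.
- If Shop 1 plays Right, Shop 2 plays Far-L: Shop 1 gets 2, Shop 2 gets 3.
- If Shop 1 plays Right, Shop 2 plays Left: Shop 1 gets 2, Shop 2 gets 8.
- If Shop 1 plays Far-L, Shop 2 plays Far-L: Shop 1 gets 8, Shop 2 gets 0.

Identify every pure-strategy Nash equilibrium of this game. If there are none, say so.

none

(Far-L, Far-L): Shop 2 can switch to Left (0 → 1). Not NE.
(Far-L, Left): Shop 1 can switch to Left (0 → 3). Not NE.
(Far-L, Center): Shop 1 can switch to Left (7 → 8). Not NE.
(Far-L, Right): Shop 2 can switch to Center (3 → 7). Not NE.
(Left, Far-L): Shop 1 can switch to Far-L (4 → 8). Not NE.
(Left, Left): Shop 1 can switch to Center (3 → 6). Not NE.
(The remaining 10 profiles each have a profitable deviation by the same check.)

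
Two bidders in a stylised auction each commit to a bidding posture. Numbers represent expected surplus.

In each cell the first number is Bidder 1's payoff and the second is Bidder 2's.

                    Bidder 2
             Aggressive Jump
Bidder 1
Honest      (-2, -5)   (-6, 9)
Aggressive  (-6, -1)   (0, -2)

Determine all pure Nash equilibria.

No pure-strategy Nash equilibrium.

Bidder 1 against Aggressive: payoffs -2, -6 → best response Honest.
Bidder 1 against Jump: payoffs -6, 0 → best response Aggressive.
Bidder 2 against Honest: payoffs -5, 9 → best response Jump.
Bidder 2 against Aggressive: payoffs -1, -2 → best response Aggressive.
No profile is a mutual best response for all players.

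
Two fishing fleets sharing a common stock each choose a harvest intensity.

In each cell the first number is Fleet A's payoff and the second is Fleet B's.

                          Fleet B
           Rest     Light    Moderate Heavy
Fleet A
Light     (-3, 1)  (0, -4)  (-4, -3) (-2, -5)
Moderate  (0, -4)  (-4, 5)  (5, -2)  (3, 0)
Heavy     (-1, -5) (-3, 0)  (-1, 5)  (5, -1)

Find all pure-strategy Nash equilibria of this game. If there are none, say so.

Check each profile: it is a Nash equilibrium iff no player can strictly gain by switching unilaterally.
(Light, Rest): Fleet A can switch to Moderate (-3 → 0). Not NE.
(Light, Light): Fleet B can switch to Rest (-4 → 1). Not NE.
(Light, Moderate): Fleet A can switch to Moderate (-4 → 5). Not NE.
(Light, Heavy): Fleet A can switch to Moderate (-2 → 3). Not NE.
(Moderate, Rest): Fleet B can switch to Light (-4 → 5). Not NE.
(Moderate, Light): Fleet A can switch to Light (-4 → 0). Not NE.
(Moderate, Moderate): Fleet B can switch to Light (-2 → 5). Not NE.
(Moderate, Heavy): Fleet A can switch to Heavy (3 → 5). Not NE.
(Heavy, Rest): Fleet A can switch to Moderate (-1 → 0). Not NE.
(Heavy, Light): Fleet A can switch to Light (-3 → 0). Not NE.
(Heavy, Moderate): Fleet A can switch to Moderate (-1 → 5). Not NE.
(Heavy, Heavy): Fleet B can switch to Light (-1 → 0). Not NE.

This game has no pure Nash equilibrium.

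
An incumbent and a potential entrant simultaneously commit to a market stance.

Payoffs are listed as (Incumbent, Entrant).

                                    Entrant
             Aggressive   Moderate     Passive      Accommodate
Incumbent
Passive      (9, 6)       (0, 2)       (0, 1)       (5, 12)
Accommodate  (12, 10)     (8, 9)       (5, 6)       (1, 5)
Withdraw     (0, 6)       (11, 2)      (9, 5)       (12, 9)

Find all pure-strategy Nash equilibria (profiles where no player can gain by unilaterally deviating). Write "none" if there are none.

(Accommodate, Aggressive); (Withdraw, Accommodate)

Incumbent against Aggressive: payoffs 9, 12, 0 → best response Accommodate.
Incumbent against Moderate: payoffs 0, 8, 11 → best response Withdraw.
Incumbent against Passive: payoffs 0, 5, 9 → best response Withdraw.
Incumbent against Accommodate: payoffs 5, 1, 12 → best response Withdraw.
Entrant against Passive: payoffs 6, 2, 1, 12 → best response Accommodate.
Entrant against Accommodate: payoffs 10, 9, 6, 5 → best response Aggressive.
Entrant against Withdraw: payoffs 6, 2, 5, 9 → best response Accommodate.
Mutual best responses: (Accommodate, Aggressive); (Withdraw, Accommodate).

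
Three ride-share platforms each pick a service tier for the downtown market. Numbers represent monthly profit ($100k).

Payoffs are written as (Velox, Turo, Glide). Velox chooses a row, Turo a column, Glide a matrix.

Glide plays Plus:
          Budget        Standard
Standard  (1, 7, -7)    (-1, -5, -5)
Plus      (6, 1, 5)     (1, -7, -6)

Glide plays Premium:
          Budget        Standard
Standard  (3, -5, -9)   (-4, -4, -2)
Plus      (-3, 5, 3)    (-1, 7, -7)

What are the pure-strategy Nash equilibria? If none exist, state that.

(Standard, Budget, Plus): Velox can switch to Plus (1 → 6). Not NE.
(Standard, Budget, Premium): Turo can switch to Standard (-5 → -4). Not NE.
(Standard, Standard, Plus): Velox can switch to Plus (-1 → 1). Not NE.
(Standard, Standard, Premium): Velox can switch to Plus (-4 → -1). Not NE.
(Plus, Budget, Plus): Velox gets 6, best alternative 1; Turo gets 1, best alternative -7; Glide gets 5, best alternative 3. No profitable deviation — NE.
(Plus, Budget, Premium): Velox can switch to Standard (-3 → 3). Not NE.
(Plus, Standard, Plus): Turo can switch to Budget (-7 → 1). Not NE.
(Plus, Standard, Premium): Glide can switch to Plus (-7 → -6). Not NE.

(Plus, Budget, Plus)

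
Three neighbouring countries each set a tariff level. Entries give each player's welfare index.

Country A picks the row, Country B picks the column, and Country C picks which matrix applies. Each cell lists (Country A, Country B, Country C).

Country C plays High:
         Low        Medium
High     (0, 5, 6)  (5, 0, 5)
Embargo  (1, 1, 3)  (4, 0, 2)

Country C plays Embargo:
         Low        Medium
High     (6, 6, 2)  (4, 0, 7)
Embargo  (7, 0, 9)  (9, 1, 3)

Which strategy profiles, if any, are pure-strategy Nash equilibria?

(Embargo, Medium, Embargo)

For each strategy profile, look for a profitable unilateral deviation.
(High, Low, High): Country A can switch to Embargo (0 → 1). Not NE.
(High, Low, Embargo): Country A can switch to Embargo (6 → 7). Not NE.
(High, Medium, High): Country B can switch to Low (0 → 5). Not NE.
(High, Medium, Embargo): Country A can switch to Embargo (4 → 9). Not NE.
(Embargo, Low, High): Country C can switch to Embargo (3 → 9). Not NE.
(Embargo, Low, Embargo): Country B can switch to Medium (0 → 1). Not NE.
(Embargo, Medium, High): Country A can switch to High (4 → 5). Not NE.
(Embargo, Medium, Embargo): Country A gets 9, best alternative 4; Country B gets 1, best alternative 0; Country C gets 3, best alternative 2. No profitable deviation — NE.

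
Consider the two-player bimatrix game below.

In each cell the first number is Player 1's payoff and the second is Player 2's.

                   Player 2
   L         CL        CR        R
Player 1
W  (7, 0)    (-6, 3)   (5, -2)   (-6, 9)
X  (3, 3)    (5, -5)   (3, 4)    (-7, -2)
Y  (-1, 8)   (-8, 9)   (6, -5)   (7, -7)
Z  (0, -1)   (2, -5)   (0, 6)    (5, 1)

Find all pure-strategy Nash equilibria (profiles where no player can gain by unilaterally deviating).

(W, L): Player 2 can switch to CL (0 → 3). Not NE.
(W, CL): Player 1 can switch to X (-6 → 5). Not NE.
(W, CR): Player 1 can switch to Y (5 → 6). Not NE.
(W, R): Player 1 can switch to Y (-6 → 7). Not NE.
(X, L): Player 1 can switch to W (3 → 7). Not NE.
(X, CL): Player 2 can switch to L (-5 → 3). Not NE.
(X, CR): Player 1 can switch to W (3 → 5). Not NE.
(X, R): Player 1 can switch to W (-7 → -6). Not NE.
(The remaining 8 profiles each have a profitable deviation by the same check.)

none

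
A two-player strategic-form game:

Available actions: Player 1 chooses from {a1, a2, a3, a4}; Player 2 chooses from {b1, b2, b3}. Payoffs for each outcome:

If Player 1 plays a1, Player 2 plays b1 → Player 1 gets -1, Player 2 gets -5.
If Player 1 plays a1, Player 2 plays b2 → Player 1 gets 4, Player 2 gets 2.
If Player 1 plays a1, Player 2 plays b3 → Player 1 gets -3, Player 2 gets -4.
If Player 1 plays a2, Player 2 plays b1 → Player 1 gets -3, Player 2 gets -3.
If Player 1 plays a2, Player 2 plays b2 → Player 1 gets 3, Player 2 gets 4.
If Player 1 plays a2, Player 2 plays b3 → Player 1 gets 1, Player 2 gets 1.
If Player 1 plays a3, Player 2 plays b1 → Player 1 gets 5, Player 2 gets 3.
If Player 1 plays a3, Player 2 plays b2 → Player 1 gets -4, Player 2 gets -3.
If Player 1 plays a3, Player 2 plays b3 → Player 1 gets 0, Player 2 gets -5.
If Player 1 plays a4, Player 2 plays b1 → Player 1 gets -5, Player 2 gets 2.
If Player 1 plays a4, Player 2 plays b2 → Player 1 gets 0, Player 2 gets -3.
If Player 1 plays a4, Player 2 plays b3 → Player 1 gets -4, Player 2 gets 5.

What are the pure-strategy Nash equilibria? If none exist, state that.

(a1, b1): Player 1 can switch to a3 (-1 → 5). Not NE.
(a1, b2): Player 1 gets 4, best alternative 3; Player 2 gets 2, best alternative -4. No profitable deviation — NE.
(a1, b3): Player 1 can switch to a2 (-3 → 1). Not NE.
(a2, b1): Player 1 can switch to a1 (-3 → -1). Not NE.
(a2, b2): Player 1 can switch to a1 (3 → 4). Not NE.
(a2, b3): Player 2 can switch to b2 (1 → 4). Not NE.
(a3, b1): Player 1 gets 5, best alternative -1; Player 2 gets 3, best alternative -3. No profitable deviation — NE.
(a3, b2): Player 1 can switch to a1 (-4 → 4). Not NE.
(a3, b3): Player 1 can switch to a2 (0 → 1). Not NE.
(a4, b1): Player 1 can switch to a1 (-5 → -1). Not NE.
(a4, b2): Player 1 can switch to a1 (0 → 4). Not NE.
(a4, b3): Player 1 can switch to a1 (-4 → -3). Not NE.

(a1, b2) and (a3, b1)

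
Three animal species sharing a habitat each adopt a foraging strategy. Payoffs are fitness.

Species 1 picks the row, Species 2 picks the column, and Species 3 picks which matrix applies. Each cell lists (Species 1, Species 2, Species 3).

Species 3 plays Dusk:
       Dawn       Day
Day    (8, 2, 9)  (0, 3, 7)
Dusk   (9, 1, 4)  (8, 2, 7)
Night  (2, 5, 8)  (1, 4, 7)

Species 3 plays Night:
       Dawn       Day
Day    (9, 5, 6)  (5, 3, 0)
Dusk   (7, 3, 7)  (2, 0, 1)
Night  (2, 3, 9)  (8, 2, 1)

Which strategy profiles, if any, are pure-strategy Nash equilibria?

Species 1 against (Dawn, Dusk): payoffs 8, 9, 2 → best response Dusk.
Species 1 against (Dawn, Night): payoffs 9, 7, 2 → best response Day.
Species 1 against (Day, Dusk): payoffs 0, 8, 1 → best response Dusk.
Species 1 against (Day, Night): payoffs 5, 2, 8 → best response Night.
Species 2 against (Day, Dusk): payoffs 2, 3 → best response Day.
Species 2 against (Day, Night): payoffs 5, 3 → best response Dawn.
Species 2 against (Dusk, Dusk): payoffs 1, 2 → best response Day.
Species 2 against (Dusk, Night): payoffs 3, 0 → best response Dawn.
Species 2 against (Night, Dusk): payoffs 5, 4 → best response Dawn.
Species 2 against (Night, Night): payoffs 3, 2 → best response Dawn.
Species 3 against (Day, Dawn): payoffs 9, 6 → best response Dusk.
Species 3 against (Day, Day): payoffs 7, 0 → best response Dusk.
Species 3 against (Dusk, Dawn): payoffs 4, 7 → best response Night.
Species 3 against (Dusk, Day): payoffs 7, 1 → best response Dusk.
Species 3 against (Night, Dawn): payoffs 8, 9 → best response Night.
Species 3 against (Night, Day): payoffs 7, 1 → best response Dusk.
Mutual best responses: (Dusk, Day, Dusk).

(Dusk, Day, Dusk)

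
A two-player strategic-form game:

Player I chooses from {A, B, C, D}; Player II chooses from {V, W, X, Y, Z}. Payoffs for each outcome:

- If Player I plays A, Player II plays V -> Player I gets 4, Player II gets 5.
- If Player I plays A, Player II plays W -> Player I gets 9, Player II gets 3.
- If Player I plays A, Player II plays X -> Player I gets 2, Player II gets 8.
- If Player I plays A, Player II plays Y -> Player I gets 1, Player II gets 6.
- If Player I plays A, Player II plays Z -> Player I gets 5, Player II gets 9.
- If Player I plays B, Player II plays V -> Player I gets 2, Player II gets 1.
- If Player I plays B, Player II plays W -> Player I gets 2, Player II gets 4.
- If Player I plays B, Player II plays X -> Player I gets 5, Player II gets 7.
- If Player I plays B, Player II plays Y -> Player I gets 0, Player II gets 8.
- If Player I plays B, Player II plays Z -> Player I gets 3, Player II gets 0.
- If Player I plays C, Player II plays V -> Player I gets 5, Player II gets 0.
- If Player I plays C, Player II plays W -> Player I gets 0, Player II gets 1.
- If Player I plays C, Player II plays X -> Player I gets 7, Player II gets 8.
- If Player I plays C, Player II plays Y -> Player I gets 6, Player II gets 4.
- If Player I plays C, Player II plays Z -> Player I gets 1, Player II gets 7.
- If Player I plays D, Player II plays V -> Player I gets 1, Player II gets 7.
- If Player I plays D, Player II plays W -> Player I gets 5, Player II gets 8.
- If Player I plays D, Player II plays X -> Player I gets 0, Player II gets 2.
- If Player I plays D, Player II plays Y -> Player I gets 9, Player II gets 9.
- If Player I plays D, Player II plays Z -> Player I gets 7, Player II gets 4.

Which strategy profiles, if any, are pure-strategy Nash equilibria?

Pure-strategy Nash equilibria: (C, X); (D, Y)

(A, V): Player I can switch to C (4 → 5). Not NE.
(A, W): Player II can switch to V (3 → 5). Not NE.
(A, X): Player I can switch to B (2 → 5). Not NE.
(A, Y): Player I can switch to C (1 → 6). Not NE.
(A, Z): Player I can switch to D (5 → 7). Not NE.
(B, V): Player I can switch to A (2 → 4). Not NE.
(B, W): Player I can switch to A (2 → 9). Not NE.
(B, X): Player I can switch to C (5 → 7). Not NE.
(C, X): Player I gets 7, best alternative 5; Player II gets 8, best alternative 7. No profitable deviation — NE.
(D, Y): Player I gets 9, best alternative 6; Player II gets 9, best alternative 8. No profitable deviation — NE.
(The remaining 10 profiles each have a profitable deviation by the same check.)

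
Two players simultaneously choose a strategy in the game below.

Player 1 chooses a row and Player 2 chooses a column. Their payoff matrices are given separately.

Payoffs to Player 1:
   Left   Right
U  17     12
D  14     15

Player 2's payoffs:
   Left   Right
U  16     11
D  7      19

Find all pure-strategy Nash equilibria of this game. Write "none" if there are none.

For each player, find the best response to each opponent profile; mutual best responses are the pure NE.
Player 1 against Left: payoffs 17, 14 → best response U.
Player 1 against Right: payoffs 12, 15 → best response D.
Player 2 against U: payoffs 16, 11 → best response Left.
Player 2 against D: payoffs 7, 19 → best response Right.
Mutual best responses: (U, Left); (D, Right).

The pure Nash equilibria are (U, Left); (D, Right).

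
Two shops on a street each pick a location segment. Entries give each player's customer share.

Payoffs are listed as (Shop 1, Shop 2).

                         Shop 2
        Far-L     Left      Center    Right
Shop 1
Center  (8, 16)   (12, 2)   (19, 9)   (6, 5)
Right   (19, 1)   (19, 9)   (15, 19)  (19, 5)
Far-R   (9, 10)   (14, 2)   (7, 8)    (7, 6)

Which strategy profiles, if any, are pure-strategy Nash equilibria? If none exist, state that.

Shop 1 against Far-L: payoffs 8, 19, 9 → best response Right.
Shop 1 against Left: payoffs 12, 19, 14 → best response Right.
Shop 1 against Center: payoffs 19, 15, 7 → best response Center.
Shop 1 against Right: payoffs 6, 19, 7 → best response Right.
Shop 2 against Center: payoffs 16, 2, 9, 5 → best response Far-L.
Shop 2 against Right: payoffs 1, 9, 19, 5 → best response Center.
Shop 2 against Far-R: payoffs 10, 2, 8, 6 → best response Far-L.
No profile is a mutual best response for all players.

There is no pure-strategy Nash equilibrium.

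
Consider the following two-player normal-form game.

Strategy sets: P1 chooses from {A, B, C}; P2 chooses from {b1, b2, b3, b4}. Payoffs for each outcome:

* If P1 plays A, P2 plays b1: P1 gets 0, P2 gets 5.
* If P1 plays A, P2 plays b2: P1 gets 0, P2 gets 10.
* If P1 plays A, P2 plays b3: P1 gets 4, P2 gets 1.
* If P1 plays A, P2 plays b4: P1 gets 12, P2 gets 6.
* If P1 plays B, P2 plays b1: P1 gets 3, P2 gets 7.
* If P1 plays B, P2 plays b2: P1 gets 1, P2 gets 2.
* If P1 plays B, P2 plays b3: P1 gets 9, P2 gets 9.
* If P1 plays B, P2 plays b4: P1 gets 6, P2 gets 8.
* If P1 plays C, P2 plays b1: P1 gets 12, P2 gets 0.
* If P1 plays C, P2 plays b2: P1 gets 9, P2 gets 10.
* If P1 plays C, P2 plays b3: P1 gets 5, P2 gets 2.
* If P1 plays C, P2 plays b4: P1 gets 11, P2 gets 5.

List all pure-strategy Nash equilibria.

For each player, find the best response to each opponent profile; mutual best responses are the pure NE.
P1 against b1: payoffs 0, 3, 12 → best response C.
P1 against b2: payoffs 0, 1, 9 → best response C.
P1 against b3: payoffs 4, 9, 5 → best response B.
P1 against b4: payoffs 12, 6, 11 → best response A.
P2 against A: payoffs 5, 10, 1, 6 → best response b2.
P2 against B: payoffs 7, 2, 9, 8 → best response b3.
P2 against C: payoffs 0, 10, 2, 5 → best response b2.
Mutual best responses: (B, b3); (C, b2).

Pure-strategy Nash equilibria: (B, b3); (C, b2)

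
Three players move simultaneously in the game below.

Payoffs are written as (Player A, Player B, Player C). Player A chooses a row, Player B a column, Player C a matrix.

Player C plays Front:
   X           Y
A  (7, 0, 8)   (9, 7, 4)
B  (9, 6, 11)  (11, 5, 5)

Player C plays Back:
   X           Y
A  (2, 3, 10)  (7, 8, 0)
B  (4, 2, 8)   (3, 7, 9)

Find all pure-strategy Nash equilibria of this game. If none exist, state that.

(A, X, Front): Player A can switch to B (7 → 9). Not NE.
(A, X, Back): Player A can switch to B (2 → 4). Not NE.
(A, Y, Front): Player A can switch to B (9 → 11). Not NE.
(A, Y, Back): Player C can switch to Front (0 → 4). Not NE.
(B, X, Front): Player A gets 9, best alternative 7; Player B gets 6, best alternative 5; Player C gets 11, best alternative 8. No profitable deviation — NE.
(B, X, Back): Player B can switch to Y (2 → 7). Not NE.
(B, Y, Front): Player B can switch to X (5 → 6). Not NE.
(B, Y, Back): Player A can switch to A (3 → 7). Not NE.

Pure NE: (B, X, Front)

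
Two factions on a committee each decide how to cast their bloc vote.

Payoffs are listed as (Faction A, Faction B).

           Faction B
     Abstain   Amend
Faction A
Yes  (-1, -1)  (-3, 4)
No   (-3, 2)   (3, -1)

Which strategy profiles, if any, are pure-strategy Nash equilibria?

none

(Yes, Abstain): Faction B can switch to Amend (-1 → 4). Not NE.
(Yes, Amend): Faction A can switch to No (-3 → 3). Not NE.
(No, Abstain): Faction A can switch to Yes (-3 → -1). Not NE.
(No, Amend): Faction B can switch to Abstain (-1 → 2). Not NE.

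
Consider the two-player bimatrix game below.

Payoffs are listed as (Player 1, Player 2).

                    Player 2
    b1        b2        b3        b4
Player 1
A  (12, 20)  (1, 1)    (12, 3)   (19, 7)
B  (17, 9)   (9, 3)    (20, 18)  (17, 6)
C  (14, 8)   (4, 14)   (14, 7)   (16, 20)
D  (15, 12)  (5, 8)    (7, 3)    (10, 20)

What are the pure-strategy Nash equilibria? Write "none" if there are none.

Check each profile: it is a Nash equilibrium iff no player can strictly gain by switching unilaterally.
(A, b1): Player 1 can switch to B (12 → 17). Not NE.
(A, b2): Player 1 can switch to B (1 → 9). Not NE.
(A, b3): Player 1 can switch to B (12 → 20). Not NE.
(A, b4): Player 2 can switch to b1 (7 → 20). Not NE.
(B, b1): Player 2 can switch to b3 (9 → 18). Not NE.
(B, b2): Player 2 can switch to b1 (3 → 9). Not NE.
(B, b3): Player 1 gets 20, best alternative 14; Player 2 gets 18, best alternative 9. No profitable deviation — NE.
(B, b4): Player 1 can switch to A (17 → 19). Not NE.
(C, b1): Player 1 can switch to B (14 → 17). Not NE.
(C, b2): Player 1 can switch to B (4 → 9). Not NE.
(C, b3): Player 1 can switch to B (14 → 20). Not NE.
(C, b4): Player 1 can switch to A (16 → 19). Not NE.
(D, b1): Player 1 can switch to B (15 → 17). Not NE.
(The remaining 3 profiles each have a profitable deviation by the same check.)

(B, b3)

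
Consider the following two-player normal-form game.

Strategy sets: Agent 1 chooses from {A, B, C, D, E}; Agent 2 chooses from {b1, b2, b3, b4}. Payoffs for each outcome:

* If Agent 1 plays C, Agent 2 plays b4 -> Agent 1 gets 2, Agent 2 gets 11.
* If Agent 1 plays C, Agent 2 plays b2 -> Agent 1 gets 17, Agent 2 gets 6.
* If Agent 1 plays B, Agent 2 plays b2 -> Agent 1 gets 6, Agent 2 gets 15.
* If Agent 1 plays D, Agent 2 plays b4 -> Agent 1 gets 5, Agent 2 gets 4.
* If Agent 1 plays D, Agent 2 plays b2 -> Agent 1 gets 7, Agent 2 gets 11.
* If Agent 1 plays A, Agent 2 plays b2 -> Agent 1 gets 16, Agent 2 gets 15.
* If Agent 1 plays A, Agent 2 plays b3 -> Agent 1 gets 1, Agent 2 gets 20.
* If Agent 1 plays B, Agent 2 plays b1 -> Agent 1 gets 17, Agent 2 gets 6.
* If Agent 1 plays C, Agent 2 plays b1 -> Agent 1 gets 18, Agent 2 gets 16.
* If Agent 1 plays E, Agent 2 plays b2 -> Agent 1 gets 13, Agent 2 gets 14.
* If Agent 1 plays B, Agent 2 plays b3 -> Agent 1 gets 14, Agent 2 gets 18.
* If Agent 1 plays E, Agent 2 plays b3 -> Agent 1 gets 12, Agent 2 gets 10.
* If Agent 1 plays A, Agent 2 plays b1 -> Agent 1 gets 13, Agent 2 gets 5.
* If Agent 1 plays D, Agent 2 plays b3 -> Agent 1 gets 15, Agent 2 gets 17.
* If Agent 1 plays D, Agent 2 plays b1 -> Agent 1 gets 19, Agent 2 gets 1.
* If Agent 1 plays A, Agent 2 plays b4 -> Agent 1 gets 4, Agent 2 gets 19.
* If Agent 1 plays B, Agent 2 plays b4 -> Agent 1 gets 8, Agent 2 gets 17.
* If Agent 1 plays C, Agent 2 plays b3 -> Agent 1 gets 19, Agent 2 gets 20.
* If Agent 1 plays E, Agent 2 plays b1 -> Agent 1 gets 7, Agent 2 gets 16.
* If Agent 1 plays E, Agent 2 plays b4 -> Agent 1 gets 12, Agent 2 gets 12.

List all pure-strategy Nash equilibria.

Agent 1 against b1: payoffs 13, 17, 18, 19, 7 → best response D.
Agent 1 against b2: payoffs 16, 6, 17, 7, 13 → best response C.
Agent 1 against b3: payoffs 1, 14, 19, 15, 12 → best response C.
Agent 1 against b4: payoffs 4, 8, 2, 5, 12 → best response E.
Agent 2 against A: payoffs 5, 15, 20, 19 → best response b3.
Agent 2 against B: payoffs 6, 15, 18, 17 → best response b3.
Agent 2 against C: payoffs 16, 6, 20, 11 → best response b3.
Agent 2 against D: payoffs 1, 11, 17, 4 → best response b3.
Agent 2 against E: payoffs 16, 14, 10, 12 → best response b1.
Mutual best responses: (C, b3).

The unique pure-strategy Nash equilibrium is (C, b3).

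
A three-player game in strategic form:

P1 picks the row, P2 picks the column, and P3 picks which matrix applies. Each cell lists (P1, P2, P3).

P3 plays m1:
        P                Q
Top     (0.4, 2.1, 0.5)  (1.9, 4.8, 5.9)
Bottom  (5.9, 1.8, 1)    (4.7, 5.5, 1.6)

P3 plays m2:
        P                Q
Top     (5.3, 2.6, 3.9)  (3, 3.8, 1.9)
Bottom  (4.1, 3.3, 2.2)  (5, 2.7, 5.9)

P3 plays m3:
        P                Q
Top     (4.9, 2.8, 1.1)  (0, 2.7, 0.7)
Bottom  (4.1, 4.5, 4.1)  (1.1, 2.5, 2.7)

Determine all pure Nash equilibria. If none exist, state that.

No pure-strategy Nash equilibrium.

(Top, P, m1): P1 can switch to Bottom (0.4 → 5.9). Not NE.
(Top, P, m2): P2 can switch to Q (2.6 → 3.8). Not NE.
(Top, P, m3): P3 can switch to m2 (1.1 → 3.9). Not NE.
(Top, Q, m1): P1 can switch to Bottom (1.9 → 4.7). Not NE.
(Top, Q, m2): P1 can switch to Bottom (3 → 5). Not NE.
(Top, Q, m3): P1 can switch to Bottom (0 → 1.1). Not NE.
(Bottom, P, m1): P2 can switch to Q (1.8 → 5.5). Not NE.
(Bottom, P, m2): P1 can switch to Top (4.1 → 5.3). Not NE.
(Bottom, P, m3): P1 can switch to Top (4.1 → 4.9). Not NE.
(Bottom, Q, m1): P3 can switch to m2 (1.6 → 5.9). Not NE.
(Bottom, Q, m2): P2 can switch to P (2.7 → 3.3). Not NE.
(Bottom, Q, m3): P2 can switch to P (2.5 → 4.5). Not NE.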